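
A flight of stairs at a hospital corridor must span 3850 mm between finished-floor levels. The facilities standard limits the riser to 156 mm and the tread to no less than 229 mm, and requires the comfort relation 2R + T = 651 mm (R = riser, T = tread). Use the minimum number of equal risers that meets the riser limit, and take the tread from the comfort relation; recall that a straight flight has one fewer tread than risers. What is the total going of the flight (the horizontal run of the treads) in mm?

8232 mm

At most 156 each: 3850/156 = 24.68, giving 25 risers.
Riser R = 3850 / 25 = 154 mm, within the 156 mm limit.
T = 651 − 2·154 = 343 mm, which satisfies the 229 mm minimum.
25 risers give 24 treads; going = 24 × 343 = 8232 mm.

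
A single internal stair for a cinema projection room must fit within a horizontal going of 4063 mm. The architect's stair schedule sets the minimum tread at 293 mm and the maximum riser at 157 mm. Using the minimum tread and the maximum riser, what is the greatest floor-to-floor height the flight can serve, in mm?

2198 mm

4063 / 293 = 13.87, so 13 treads fit.
Risers = treads + 1 = 14.
Maximum height = 14 × 157 = 2198 mm.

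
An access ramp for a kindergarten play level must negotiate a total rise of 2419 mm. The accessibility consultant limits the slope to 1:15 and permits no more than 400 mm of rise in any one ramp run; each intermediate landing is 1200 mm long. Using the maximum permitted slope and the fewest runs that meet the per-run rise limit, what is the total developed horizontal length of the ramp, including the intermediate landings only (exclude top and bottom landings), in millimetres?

43485 mm

2419 / 400 = 6.048 → round up to 7 ramp runs. That means 6 intermediate landings.
Ramp run (horizontal) at 1:15: 2419 × 15 = 36285 mm.
6 intermediate landings contribute 6 × 1200 = 7200 mm.
Total developed length = 36285 + 7200 = 43485 mm.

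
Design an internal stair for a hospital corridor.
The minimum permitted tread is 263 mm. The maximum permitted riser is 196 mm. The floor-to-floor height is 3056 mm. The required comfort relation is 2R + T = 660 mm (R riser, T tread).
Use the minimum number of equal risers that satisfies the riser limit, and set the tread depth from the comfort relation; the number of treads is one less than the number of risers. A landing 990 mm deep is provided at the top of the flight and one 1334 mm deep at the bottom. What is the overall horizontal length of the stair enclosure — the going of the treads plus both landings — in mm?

6494 mm

3056 / 196 = 15.59, so 16 risers are needed.
R = 3056 ÷ 16 = 191 mm.
Tread T = 660 − 2 × 191 = 278 mm (≥ 263 mm).
16 risers give 15 treads; going = 15 × 278 = 4170 mm.
Enclosure = 4170 + 990 + 1334 = 6494 mm.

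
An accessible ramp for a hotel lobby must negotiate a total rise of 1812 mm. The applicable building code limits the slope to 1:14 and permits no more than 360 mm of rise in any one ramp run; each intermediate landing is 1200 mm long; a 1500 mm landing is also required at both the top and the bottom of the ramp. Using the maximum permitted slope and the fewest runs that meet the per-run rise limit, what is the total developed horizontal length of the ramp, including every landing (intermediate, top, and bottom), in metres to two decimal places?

34.37 m

⌈1812/360⌉ = 6 ramp runs. That means 5 intermediate landings.
Horizontal run for 1812 mm of rise at 1:14 is 1812 × 14 = 25368 mm.
5 intermediate landings contribute 5 × 1200 = 6000 mm.
Top and bottom landings: 2 × 1500 = 3000 mm.
Total = 25368 + 6000 + 3000 = 34368 mm.
= 34.37 m.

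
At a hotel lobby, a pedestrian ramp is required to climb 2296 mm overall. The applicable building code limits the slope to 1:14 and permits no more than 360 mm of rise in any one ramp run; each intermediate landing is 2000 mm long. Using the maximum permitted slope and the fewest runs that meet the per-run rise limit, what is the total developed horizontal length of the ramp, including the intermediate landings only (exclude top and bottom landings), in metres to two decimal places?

44.14 m

At most 360 each: 2296/360 = 6.38, giving 7 ramp runs. That means 6 intermediate landings.
Ramp run (horizontal) at 1:14: 2296 × 14 = 32144 mm.
Intermediate landings: 6 × 2000 = 12000 mm.
Total developed length = 32144 + 12000 = 44144 mm.
= 44.14 m.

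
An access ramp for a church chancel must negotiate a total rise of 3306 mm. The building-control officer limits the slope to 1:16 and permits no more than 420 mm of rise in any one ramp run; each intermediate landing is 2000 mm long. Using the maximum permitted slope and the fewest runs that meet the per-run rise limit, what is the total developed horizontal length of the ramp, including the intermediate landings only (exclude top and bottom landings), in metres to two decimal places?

3306 / 420 = 7.87, so 8 ramp runs are needed. That means 7 intermediate landings.
Ramp run (horizontal) at 1:16: 3306 × 16 = 52896 mm.
Intermediate landings: 7 × 2000 = 14000 mm.
Developed length = 52896 + 14000 = 66896 mm.
= 66.90 m.

66.90 m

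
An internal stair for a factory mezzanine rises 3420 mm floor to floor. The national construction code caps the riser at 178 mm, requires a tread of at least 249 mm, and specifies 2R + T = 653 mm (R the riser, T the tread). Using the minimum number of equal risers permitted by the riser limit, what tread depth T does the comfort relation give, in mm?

311 mm

⌈3420/178⌉ = 20 risers.
Riser R = 3420 / 20 = 171 mm, within the 178 mm limit.
From 2R + T = 653: T = 653 − 342 = 311 mm.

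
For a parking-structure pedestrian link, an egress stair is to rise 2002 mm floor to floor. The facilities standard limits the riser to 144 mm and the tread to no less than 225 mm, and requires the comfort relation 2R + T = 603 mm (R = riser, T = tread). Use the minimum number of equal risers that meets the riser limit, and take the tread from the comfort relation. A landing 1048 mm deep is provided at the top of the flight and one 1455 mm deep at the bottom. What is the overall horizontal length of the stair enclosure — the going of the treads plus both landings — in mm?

⌈2002/144⌉ = 14 risers.
Riser R = 2002 / 14 = 143 mm, within the 144 mm limit.
Tread T = 603 − 2 × 143 = 317 mm (≥ 225 mm).
Treads = 14 − 1 = 13; going = 13 × 317 = 4121 mm.
Add landings: 4121 + 1048 + 1455 = 6624 mm.

6624 mm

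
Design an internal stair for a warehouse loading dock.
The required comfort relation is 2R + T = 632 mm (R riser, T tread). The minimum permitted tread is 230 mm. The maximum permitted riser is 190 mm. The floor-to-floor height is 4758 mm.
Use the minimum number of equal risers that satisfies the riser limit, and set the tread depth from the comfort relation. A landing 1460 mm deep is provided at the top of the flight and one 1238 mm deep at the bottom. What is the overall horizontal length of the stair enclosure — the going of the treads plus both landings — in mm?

⌈4758/190⌉ = 26 risers.
R = 4758 ÷ 26 = 183 mm.
From 2R + T = 632: T = 632 − 366 = 266 mm.
Going = (26 − 1) × 266 = 6650 mm.
Enclosure = 6650 + 1460 + 1238 = 9348 mm.

9348 mm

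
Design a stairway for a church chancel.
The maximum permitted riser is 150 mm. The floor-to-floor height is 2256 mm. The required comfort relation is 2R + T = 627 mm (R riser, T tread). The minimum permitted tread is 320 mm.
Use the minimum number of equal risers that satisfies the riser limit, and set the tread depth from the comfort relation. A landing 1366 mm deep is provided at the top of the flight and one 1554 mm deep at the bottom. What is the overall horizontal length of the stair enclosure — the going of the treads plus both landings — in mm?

8095 mm

2256 / 150 = 15.04, so 16 risers are needed.
Riser R = 2256 / 16 = 141 mm, within the 150 mm limit.
Tread T = 627 − 2 × 141 = 345 mm (≥ 320 mm).
16 risers give 15 treads; going = 15 × 345 = 5175 mm.
Enclosure = 5175 + 1366 + 1554 = 8095 mm.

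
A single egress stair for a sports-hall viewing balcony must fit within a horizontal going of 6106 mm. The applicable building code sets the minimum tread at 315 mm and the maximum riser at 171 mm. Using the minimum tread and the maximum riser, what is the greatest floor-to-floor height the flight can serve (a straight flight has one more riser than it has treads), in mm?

3420 mm

Treads that fit: ⌊6106 / 315⌋ = 19.
Risers = treads + 1 = 20.
Maximum height = 20 × 171 = 3420 mm.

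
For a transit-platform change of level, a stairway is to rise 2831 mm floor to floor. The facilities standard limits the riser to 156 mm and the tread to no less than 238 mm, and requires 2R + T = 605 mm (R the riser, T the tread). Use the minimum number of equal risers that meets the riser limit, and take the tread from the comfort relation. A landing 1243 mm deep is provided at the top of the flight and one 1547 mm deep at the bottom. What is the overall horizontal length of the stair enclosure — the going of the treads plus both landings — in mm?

2831 / 156 = 18.15, so 19 risers are needed.
Each riser is 2831/19 = 149 mm (≤ 156 mm).
T = 605 − 2·149 = 307 mm, which satisfies the 238 mm minimum.
19 risers give 18 treads; going = 18 × 307 = 5526 mm.
Enclosure = 5526 + 1243 + 1547 = 8316 mm.

8316 mm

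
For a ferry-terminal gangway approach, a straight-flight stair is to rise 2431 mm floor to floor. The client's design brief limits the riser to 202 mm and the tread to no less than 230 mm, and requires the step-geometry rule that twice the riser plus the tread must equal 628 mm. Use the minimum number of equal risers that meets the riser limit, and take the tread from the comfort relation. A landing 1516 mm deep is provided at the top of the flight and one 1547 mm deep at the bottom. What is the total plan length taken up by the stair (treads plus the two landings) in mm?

⌈2431/202⌉ = 13 risers.
Riser R = 2431 / 13 = 187 mm, within the 202 mm limit.
Tread T = 628 − 2 × 187 = 254 mm (≥ 230 mm).
13 risers give 12 treads; going = 12 × 254 = 3048 mm.
Enclosure = 3048 + 1516 + 1547 = 6111 mm.

6111 mm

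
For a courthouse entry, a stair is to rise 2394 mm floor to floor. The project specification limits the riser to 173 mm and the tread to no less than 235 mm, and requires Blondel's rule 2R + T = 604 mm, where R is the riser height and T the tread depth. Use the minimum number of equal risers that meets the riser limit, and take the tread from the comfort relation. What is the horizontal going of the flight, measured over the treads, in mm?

⌈2394/173⌉ = 14 risers.
Riser R = 2394 / 14 = 171 mm, within the 173 mm limit.
From 2R + T = 604: T = 604 − 342 = 262 mm.
14 risers give 13 treads; going = 13 × 262 = 3406 mm.

3406 mm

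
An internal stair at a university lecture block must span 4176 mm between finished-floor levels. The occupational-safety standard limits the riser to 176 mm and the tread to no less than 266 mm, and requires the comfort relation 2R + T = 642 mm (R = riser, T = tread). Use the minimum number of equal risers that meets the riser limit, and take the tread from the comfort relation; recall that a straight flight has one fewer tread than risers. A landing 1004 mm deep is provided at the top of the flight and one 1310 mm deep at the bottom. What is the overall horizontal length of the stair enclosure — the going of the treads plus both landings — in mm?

9076 mm

At most 176 each: 4176/176 = 23.73, giving 24 risers.
Riser R = 4176 / 24 = 174 mm, within the 176 mm limit.
Tread T = 642 − 2 × 174 = 294 mm (≥ 266 mm).
Treads = 24 − 1 = 23; going = 23 × 294 = 6762 mm.
Add landings: 6762 + 1004 + 1310 = 9076 mm.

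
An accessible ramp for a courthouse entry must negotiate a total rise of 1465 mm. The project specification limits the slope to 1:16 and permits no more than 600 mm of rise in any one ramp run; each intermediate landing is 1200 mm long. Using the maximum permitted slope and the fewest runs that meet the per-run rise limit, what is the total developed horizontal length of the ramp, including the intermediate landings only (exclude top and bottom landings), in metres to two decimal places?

⌈1465/600⌉ = 3 ramp runs. That means 2 intermediate landings.
Ramp run (horizontal) at 1:16: 1465 × 16 = 23440 mm.
Intermediate landings: 2 × 1200 = 2400 mm.
Developed length = 23440 + 2400 = 25840 mm.
= 25.84 m.

25.84 m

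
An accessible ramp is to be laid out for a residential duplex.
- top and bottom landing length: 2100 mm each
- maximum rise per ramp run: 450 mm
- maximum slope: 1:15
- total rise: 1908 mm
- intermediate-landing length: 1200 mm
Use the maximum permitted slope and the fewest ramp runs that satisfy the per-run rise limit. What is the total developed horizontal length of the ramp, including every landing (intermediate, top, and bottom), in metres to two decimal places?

⌈1908/450⌉ = 5 ramp runs. That means 4 intermediate landings.
Ramp run (horizontal) at 1:15: 1908 × 15 = 28620 mm.
4 intermediate landings contribute 4 × 1200 = 4800 mm.
Top and bottom landings: 2 × 2100 = 4200 mm.
Total = 28620 + 4800 + 4200 = 37620 mm.
= 37.62 m.

37.62 m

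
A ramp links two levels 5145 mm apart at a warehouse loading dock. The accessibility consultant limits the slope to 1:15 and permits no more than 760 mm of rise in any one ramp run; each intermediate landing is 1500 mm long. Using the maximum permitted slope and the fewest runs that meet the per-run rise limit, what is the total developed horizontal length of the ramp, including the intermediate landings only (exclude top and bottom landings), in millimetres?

5145 / 760 = 6.77, so 7 ramp runs are needed. That means 6 intermediate landings.
Horizontal run for 5145 mm of rise at 1:15 is 5145 × 15 = 77175 mm.
6 intermediate landings contribute 6 × 1500 = 9000 mm.
Total developed length = 77175 + 9000 = 86175 mm.

86175 mm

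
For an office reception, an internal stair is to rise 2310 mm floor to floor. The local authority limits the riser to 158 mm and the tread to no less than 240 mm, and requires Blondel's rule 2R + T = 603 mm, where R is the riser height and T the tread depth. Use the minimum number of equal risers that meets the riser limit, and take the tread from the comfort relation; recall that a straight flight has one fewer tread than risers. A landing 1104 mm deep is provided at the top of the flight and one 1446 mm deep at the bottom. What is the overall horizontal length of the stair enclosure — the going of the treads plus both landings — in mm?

6680 mm

⌈2310/158⌉ = 15 risers.
R = 2310 ÷ 15 = 154 mm.
From 2R + T = 603: T = 603 − 308 = 295 mm.
15 risers give 14 treads; going = 14 × 295 = 4130 mm.
Enclosure = 4130 + 1104 + 1446 = 6680 mm.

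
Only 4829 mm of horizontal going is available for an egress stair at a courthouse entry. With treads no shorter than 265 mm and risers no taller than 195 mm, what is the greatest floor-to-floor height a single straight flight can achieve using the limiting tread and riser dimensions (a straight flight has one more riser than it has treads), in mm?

4829 / 265 = 18.22, so 18 treads fit.
Risers = treads + 1 = 19.
Maximum height = 19 × 195 = 3705 mm.

3705 mm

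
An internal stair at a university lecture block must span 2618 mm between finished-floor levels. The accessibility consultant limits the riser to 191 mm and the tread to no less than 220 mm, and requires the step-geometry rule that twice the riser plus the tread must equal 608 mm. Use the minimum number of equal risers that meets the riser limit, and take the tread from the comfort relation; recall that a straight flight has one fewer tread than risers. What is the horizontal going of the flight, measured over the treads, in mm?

At most 191 each: 2618/191 = 13.71, giving 14 risers.
Each riser is 2618/14 = 187 mm (≤ 191 mm).
Tread T = 608 − 2 × 187 = 234 mm (≥ 220 mm).
Going = (14 − 1) × 234 = 3042 mm.

3042 mm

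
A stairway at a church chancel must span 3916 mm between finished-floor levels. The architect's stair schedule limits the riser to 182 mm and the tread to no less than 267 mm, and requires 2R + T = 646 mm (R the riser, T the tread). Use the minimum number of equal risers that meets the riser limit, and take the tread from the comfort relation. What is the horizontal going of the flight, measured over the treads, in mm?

6090 mm

⌈3916/182⌉ = 22 risers.
R = 3916 ÷ 22 = 178 mm.
T = 646 − 2·178 = 290 mm, which satisfies the 267 mm minimum.
Going = (22 − 1) × 290 = 6090 mm.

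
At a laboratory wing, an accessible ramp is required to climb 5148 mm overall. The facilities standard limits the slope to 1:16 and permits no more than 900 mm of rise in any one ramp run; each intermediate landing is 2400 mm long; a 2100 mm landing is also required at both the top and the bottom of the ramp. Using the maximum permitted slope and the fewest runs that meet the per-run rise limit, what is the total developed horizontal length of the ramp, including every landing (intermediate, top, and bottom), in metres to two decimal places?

⌈5148/900⌉ = 6 ramp runs. That means 5 intermediate landings.
Ramp run (horizontal) at 1:16: 5148 × 16 = 82368 mm.
5 intermediate landings contribute 5 × 2400 = 12000 mm.
Top and bottom landings: 2 × 2100 = 4200 mm.
Total = 82368 + 12000 + 4200 = 98568 mm.
= 98.57 m.

98.57 m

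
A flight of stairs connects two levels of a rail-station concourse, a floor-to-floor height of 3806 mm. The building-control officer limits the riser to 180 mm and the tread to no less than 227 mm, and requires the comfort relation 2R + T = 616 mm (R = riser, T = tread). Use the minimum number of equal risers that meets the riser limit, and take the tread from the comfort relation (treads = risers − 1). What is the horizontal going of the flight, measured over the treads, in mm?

5670 mm

3806 / 180 = 21.144 → round up to 22 risers.
R = 3806 ÷ 22 = 173 mm.
T = 616 − 2·173 = 270 mm, which satisfies the 227 mm minimum.
Going = (22 − 1) × 270 = 5670 mm.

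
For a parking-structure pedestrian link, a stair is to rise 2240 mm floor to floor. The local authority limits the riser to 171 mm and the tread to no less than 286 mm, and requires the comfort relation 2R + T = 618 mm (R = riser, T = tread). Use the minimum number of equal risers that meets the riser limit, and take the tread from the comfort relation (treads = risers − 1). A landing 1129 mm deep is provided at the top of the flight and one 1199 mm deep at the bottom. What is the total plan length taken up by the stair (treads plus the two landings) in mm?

⌈2240/171⌉ = 14 risers.
Each riser is 2240/14 = 160 mm (≤ 171 mm).
T = 618 − 2·160 = 298 mm, which satisfies the 286 mm minimum.
Treads = 14 − 1 = 13; going = 13 × 298 = 3874 mm.
Add landings: 3874 + 1129 + 1199 = 6202 mm.

6202 mm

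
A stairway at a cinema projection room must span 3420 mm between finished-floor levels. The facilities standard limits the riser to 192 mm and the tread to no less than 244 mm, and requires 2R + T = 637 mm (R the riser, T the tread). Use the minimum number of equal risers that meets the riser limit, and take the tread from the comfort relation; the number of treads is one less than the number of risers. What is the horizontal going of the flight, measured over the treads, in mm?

4369 mm

At most 192 each: 3420/192 = 17.81, giving 18 risers.
Each riser is 3420/18 = 190 mm (≤ 192 mm).
Tread T = 637 − 2 × 190 = 257 mm (≥ 244 mm).
18 risers give 17 treads; going = 17 × 257 = 4369 mm.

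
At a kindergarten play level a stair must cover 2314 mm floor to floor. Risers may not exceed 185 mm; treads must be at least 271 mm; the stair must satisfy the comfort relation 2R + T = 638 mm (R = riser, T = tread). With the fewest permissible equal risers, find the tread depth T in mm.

2314 / 185 = 12.508 → round up to 13 risers.
R = 2314 ÷ 13 = 178 mm.
From 2R + T = 638: T = 638 − 356 = 282 mm.

282 mm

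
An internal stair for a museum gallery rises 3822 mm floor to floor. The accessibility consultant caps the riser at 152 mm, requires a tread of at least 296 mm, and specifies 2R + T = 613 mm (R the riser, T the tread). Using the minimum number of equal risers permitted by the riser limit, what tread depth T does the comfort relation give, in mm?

319 mm

At most 152 each: 3822/152 = 25.14, giving 26 risers.
R = 3822 ÷ 26 = 147 mm.
Tread T = 613 − 2 × 147 = 319 mm (≥ 296 mm).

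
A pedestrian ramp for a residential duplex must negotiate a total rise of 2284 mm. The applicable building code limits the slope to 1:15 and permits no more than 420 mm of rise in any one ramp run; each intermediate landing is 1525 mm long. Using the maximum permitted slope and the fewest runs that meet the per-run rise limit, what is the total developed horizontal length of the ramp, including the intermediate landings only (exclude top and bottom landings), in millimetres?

⌈2284/420⌉ = 6 ramp runs. That means 5 intermediate landings.
Ramp run (horizontal) at 1:15: 2284 × 15 = 34260 mm.
Intermediate landings: 5 × 1525 = 7625 mm.
Developed length = 34260 + 7625 = 41885 mm.

41885 mm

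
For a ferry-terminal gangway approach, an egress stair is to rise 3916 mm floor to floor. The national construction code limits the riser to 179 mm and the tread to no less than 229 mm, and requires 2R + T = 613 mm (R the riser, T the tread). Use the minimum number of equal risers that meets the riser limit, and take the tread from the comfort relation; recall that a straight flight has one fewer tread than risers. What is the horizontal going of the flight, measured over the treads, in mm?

5397 mm

⌈3916/179⌉ = 22 risers.
Riser R = 3916 / 22 = 178 mm, within the 179 mm limit.
T = 613 − 2·178 = 257 mm, which satisfies the 229 mm minimum.
22 risers give 21 treads; going = 21 × 257 = 5397 mm.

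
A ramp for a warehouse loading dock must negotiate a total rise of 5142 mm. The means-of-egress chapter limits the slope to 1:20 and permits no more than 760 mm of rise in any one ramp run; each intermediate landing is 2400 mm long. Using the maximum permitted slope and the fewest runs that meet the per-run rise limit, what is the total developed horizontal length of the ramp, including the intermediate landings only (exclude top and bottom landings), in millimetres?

117240 mm

5142 / 760 = 6.766 → round up to 7 ramp runs. That means 6 intermediate landings.
Horizontal run for 5142 mm of rise at 1:20 is 5142 × 20 = 102840 mm.
6 intermediate landings contribute 6 × 2400 = 14400 mm.
Developed length = 102840 + 14400 = 117240 mm.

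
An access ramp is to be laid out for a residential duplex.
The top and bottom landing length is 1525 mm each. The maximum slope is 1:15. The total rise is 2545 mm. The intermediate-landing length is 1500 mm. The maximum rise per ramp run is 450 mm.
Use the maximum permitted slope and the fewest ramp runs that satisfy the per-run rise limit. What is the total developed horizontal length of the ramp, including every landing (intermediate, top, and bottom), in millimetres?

48725 mm

2545 / 450 = 5.66, so 6 ramp runs are needed. That means 5 intermediate landings.
Ramp run (horizontal) at 1:15: 2545 × 15 = 38175 mm.
5 intermediate landings contribute 5 × 1500 = 7500 mm.
Top and bottom landings: 2 × 1525 = 3050 mm.
Total = 38175 + 7500 + 3050 = 48725 mm.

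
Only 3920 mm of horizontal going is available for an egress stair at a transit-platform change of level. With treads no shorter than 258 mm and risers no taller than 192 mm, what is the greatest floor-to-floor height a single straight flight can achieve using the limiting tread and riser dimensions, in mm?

3920 / 258 = 15.19, so 15 treads fit.
Risers = treads + 1 = 16.
Maximum height = 16 × 192 = 3072 mm.

3072 mm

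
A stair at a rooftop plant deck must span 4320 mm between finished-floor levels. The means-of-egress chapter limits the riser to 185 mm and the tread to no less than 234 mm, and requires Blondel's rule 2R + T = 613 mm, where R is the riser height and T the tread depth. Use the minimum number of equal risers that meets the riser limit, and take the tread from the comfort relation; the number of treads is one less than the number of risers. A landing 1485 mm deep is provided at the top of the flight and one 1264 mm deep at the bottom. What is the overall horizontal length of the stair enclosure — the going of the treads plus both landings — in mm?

8568 mm

⌈4320/185⌉ = 24 risers.
Riser R = 4320 / 24 = 180 mm, within the 185 mm limit.
T = 613 − 2·180 = 253 mm, which satisfies the 234 mm minimum.
Going = (24 − 1) × 253 = 5819 mm.
Add landings: 5819 + 1485 + 1264 = 8568 mm.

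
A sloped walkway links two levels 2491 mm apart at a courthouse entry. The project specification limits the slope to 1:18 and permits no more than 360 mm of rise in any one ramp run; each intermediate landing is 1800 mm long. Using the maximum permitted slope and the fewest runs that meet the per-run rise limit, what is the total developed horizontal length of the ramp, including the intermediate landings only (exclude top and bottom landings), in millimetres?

2491 / 360 = 6.92, so 7 ramp runs are needed. That means 6 intermediate landings.
Ramp run (horizontal) at 1:18: 2491 × 18 = 44838 mm.
6 intermediate landings contribute 6 × 1800 = 10800 mm.
Total developed length = 44838 + 10800 = 55638 mm.

55638 mm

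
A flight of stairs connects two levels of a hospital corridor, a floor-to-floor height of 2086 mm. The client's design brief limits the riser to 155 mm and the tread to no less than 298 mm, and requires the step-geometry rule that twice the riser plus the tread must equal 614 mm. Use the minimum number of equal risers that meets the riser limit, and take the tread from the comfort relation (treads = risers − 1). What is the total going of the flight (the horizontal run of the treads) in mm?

2086 / 155 = 13.458 → round up to 14 risers.
Each riser is 2086/14 = 149 mm (≤ 155 mm).
Tread T = 614 − 2 × 149 = 316 mm (≥ 298 mm).
Going = (14 − 1) × 316 = 4108 mm.

4108 mm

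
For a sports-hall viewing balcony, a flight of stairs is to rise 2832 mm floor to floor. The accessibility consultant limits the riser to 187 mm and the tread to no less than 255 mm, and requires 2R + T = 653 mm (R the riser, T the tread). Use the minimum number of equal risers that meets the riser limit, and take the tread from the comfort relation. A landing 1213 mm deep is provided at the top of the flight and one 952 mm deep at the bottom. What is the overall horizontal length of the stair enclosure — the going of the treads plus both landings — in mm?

2832 / 187 = 15.144 → round up to 16 risers.
Riser R = 2832 / 16 = 177 mm, within the 187 mm limit.
Tread T = 653 − 2 × 177 = 299 mm (≥ 255 mm).
Treads = 16 − 1 = 15; going = 15 × 299 = 4485 mm.
Add landings: 4485 + 1213 + 952 = 6650 mm.

6650 mm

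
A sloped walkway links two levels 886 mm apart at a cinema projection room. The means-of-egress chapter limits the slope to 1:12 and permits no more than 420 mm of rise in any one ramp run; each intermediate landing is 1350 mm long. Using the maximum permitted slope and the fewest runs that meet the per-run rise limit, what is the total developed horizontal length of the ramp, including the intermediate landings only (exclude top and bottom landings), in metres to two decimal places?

13.33 m

886 / 420 = 2.11, so 3 ramp runs are needed. That means 2 intermediate landings.
Horizontal run for 886 mm of rise at 1:12 is 886 × 12 = 10632 mm.
2 intermediate landings contribute 2 × 1350 = 2700 mm.
Developed length = 10632 + 2700 = 13332 mm.
= 13.33 m.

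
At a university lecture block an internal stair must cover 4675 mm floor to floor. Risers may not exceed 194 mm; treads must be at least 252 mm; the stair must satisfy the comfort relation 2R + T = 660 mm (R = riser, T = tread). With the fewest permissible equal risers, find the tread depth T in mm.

4675 / 194 = 24.098 → round up to 25 risers.
Each riser is 4675/25 = 187 mm (≤ 194 mm).
T = 660 − 2·187 = 286 mm, which satisfies the 252 mm minimum.

286 mm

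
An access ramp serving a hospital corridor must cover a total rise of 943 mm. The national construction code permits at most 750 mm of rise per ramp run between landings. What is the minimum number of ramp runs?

2 runs

943 / 750 = 1.26, so 2 ramp runs are needed.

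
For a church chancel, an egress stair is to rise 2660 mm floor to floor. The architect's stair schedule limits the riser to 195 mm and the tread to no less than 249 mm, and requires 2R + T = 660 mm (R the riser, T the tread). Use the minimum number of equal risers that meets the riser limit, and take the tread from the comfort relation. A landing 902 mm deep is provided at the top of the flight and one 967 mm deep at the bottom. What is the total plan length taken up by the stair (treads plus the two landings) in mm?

2660 / 195 = 13.641 → round up to 14 risers.
Riser R = 2660 / 14 = 190 mm, within the 195 mm limit.
From 2R + T = 660: T = 660 − 380 = 280 mm.
Going = (14 − 1) × 280 = 3640 mm.
Enclosure = 3640 + 902 + 967 = 5509 mm.

5509 mm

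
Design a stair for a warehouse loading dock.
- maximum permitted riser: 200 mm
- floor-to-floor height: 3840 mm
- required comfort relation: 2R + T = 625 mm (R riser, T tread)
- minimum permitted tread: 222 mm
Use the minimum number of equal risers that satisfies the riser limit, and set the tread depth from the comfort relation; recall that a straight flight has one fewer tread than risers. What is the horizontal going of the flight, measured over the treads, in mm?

At most 200 each: 3840/200 = 19.20, giving 20 risers.
Each riser is 3840/20 = 192 mm (≤ 200 mm).
From 2R + T = 625: T = 625 − 384 = 241 mm.
20 risers give 19 treads; going = 19 × 241 = 4579 mm.

4579 mm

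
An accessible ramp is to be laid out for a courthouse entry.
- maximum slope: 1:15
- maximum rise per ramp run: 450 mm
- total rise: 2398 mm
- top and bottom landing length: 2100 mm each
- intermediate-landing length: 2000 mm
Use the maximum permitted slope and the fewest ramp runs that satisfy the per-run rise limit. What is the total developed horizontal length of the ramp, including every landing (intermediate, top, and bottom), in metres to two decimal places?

50.17 m

2398 / 450 = 5.329 → round up to 6 ramp runs. That means 5 intermediate landings.
Horizontal run for 2398 mm of rise at 1:15 is 2398 × 15 = 35970 mm.
5 intermediate landings contribute 5 × 2000 = 10000 mm.
Top and bottom landings: 2 × 2100 = 4200 mm.
Total = 35970 + 10000 + 4200 = 50170 mm.
= 50.17 m.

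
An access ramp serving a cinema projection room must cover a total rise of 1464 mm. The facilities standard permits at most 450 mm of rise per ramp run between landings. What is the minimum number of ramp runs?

4 runs

At most 450 each: 1464/450 = 3.25, giving 4 ramp runs.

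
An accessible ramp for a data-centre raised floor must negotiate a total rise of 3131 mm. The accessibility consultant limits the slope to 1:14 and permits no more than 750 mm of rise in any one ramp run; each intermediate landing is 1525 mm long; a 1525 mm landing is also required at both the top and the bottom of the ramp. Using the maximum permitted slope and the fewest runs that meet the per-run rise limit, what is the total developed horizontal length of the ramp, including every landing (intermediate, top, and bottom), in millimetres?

3131 / 750 = 4.17, so 5 ramp runs are needed. That means 4 intermediate landings.
Ramp run (horizontal) at 1:14: 3131 × 14 = 43834 mm.
4 intermediate landings contribute 4 × 1525 = 6100 mm.
Top and bottom landings: 2 × 1525 = 3050 mm.
Total = 43834 + 6100 + 3050 = 52984 mm.

52984 mm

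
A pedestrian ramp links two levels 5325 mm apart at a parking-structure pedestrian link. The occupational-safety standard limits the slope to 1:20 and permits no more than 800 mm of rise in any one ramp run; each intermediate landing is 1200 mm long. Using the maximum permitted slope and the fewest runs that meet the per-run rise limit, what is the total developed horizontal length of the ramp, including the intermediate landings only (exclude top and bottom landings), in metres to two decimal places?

113.70 m

5325 / 800 = 6.656 → round up to 7 ramp runs. That means 6 intermediate landings.
Ramp run (horizontal) at 1:20: 5325 × 20 = 106500 mm.
Intermediate landings: 6 × 1200 = 7200 mm.
Total developed length = 106500 + 7200 = 113700 mm.
= 113.70 m.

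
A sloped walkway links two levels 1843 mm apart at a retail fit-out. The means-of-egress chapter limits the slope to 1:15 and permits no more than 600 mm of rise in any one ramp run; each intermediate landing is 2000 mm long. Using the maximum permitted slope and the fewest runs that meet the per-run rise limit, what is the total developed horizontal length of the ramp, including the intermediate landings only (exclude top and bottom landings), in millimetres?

1843 / 600 = 3.07, so 4 ramp runs are needed. That means 3 intermediate landings.
Horizontal run for 1843 mm of rise at 1:15 is 1843 × 15 = 27645 mm.
3 intermediate landings contribute 3 × 2000 = 6000 mm.
Developed length = 27645 + 6000 = 33645 mm.

33645 mm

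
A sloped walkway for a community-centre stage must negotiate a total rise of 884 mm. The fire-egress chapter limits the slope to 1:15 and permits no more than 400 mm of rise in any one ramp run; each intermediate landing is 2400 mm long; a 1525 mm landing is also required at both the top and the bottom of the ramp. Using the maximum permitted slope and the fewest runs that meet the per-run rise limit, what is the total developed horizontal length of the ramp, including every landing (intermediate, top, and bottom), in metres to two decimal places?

21.11 m

884 / 400 = 2.21, so 3 ramp runs are needed. That means 2 intermediate landings.
Horizontal run for 884 mm of rise at 1:15 is 884 × 15 = 13260 mm.
Intermediate landings: 2 × 2400 = 4800 mm.
Top and bottom landings: 2 × 1525 = 3050 mm.
Total = 13260 + 4800 + 3050 = 21110 mm.
= 21.11 m.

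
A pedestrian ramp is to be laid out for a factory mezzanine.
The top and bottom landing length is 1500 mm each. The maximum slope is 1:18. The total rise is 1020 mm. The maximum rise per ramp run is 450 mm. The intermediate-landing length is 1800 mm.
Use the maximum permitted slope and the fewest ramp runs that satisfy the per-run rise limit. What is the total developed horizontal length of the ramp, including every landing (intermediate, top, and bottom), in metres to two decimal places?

At most 450 each: 1020/450 = 2.27, giving 3 ramp runs. That means 2 intermediate landings.
Horizontal run for 1020 mm of rise at 1:18 is 1020 × 18 = 18360 mm.
2 intermediate landings contribute 2 × 1800 = 3600 mm.
Top and bottom landings: 2 × 1500 = 3000 mm.
Total = 18360 + 3600 + 3000 = 24960 mm.
= 24.96 m.

24.96 m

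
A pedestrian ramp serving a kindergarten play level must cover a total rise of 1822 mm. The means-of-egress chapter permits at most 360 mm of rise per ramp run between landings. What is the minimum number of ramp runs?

6 runs

1822 / 360 = 5.061 → round up to 6 ramp runs.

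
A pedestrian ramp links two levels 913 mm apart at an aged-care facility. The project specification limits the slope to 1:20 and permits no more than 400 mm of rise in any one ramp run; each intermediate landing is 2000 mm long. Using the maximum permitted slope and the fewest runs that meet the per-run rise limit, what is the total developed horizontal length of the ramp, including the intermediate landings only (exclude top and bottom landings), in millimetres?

22260 mm

At most 400 each: 913/400 = 2.28, giving 3 ramp runs. That means 2 intermediate landings.
Ramp run (horizontal) at 1:20: 913 × 20 = 18260 mm.
Intermediate landings: 2 × 2000 = 4000 mm.
Developed length = 18260 + 4000 = 22260 mm.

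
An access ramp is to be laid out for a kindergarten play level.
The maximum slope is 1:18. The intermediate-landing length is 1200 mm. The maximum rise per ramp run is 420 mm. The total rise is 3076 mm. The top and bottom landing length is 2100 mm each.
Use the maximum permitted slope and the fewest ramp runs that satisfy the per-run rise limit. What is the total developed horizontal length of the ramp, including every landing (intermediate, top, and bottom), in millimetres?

⌈3076/420⌉ = 8 ramp runs. That means 7 intermediate landings.
Ramp run (horizontal) at 1:18: 3076 × 18 = 55368 mm.
Intermediate landings: 7 × 1200 = 8400 mm.
Top and bottom landings: 2 × 2100 = 4200 mm.
Total = 55368 + 8400 + 4200 = 67968 mm.

67968 mm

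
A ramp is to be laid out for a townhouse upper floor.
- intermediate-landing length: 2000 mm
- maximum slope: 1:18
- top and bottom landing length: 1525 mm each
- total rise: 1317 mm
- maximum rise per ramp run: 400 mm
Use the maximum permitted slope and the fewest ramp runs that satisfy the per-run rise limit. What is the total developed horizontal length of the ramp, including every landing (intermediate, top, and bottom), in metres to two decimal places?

1317 / 400 = 3.29, so 4 ramp runs are needed. That means 3 intermediate landings.
Ramp run (horizontal) at 1:18: 1317 × 18 = 23706 mm.
3 intermediate landings contribute 3 × 2000 = 6000 mm.
Top and bottom landings: 2 × 1525 = 3050 mm.
Total = 23706 + 6000 + 3050 = 32756 mm.
= 32.76 m.

32.76 m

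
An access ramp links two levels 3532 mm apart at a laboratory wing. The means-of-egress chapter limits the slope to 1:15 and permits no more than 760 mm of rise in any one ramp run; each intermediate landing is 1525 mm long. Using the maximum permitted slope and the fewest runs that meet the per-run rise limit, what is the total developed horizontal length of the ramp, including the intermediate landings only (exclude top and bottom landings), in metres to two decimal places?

At most 760 each: 3532/760 = 4.65, giving 5 ramp runs. That means 4 intermediate landings.
Ramp run (horizontal) at 1:15: 3532 × 15 = 52980 mm.
4 intermediate landings contribute 4 × 1525 = 6100 mm.
Total developed length = 52980 + 6100 = 59080 mm.
= 59.08 m.

59.08 m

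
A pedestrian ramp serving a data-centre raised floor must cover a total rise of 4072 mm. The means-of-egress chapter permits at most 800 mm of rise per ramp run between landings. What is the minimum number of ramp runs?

4072 / 800 = 5.090 → round up to 6 ramp runs.

6 runs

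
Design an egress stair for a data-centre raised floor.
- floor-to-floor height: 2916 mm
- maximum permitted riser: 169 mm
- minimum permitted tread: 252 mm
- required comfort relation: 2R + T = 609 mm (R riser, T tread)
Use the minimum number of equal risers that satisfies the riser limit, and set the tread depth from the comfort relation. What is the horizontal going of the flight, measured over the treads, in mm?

At most 169 each: 2916/169 = 17.25, giving 18 risers.
Riser R = 2916 / 18 = 162 mm, within the 169 mm limit.
From 2R + T = 609: T = 609 − 324 = 285 mm.
18 risers give 17 treads; going = 17 × 285 = 4845 mm.

4845 mm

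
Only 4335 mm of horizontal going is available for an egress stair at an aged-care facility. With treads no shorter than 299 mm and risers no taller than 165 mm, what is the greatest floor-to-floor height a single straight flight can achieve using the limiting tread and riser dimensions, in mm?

Treads that fit: ⌊4335 / 299⌋ = 14.
Risers = treads + 1 = 15.
Maximum height = 15 × 165 = 2475 mm.

2475 mm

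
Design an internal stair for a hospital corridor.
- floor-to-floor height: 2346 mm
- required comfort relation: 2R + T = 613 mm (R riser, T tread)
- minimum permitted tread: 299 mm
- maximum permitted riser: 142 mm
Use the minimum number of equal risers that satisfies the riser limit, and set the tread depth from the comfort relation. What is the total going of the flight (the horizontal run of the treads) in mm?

5392 mm

2346 / 142 = 16.521 → round up to 17 risers.
Each riser is 2346/17 = 138 mm (≤ 142 mm).
From 2R + T = 613: T = 613 − 276 = 337 mm.
17 risers give 16 treads; going = 16 × 337 = 5392 mm.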